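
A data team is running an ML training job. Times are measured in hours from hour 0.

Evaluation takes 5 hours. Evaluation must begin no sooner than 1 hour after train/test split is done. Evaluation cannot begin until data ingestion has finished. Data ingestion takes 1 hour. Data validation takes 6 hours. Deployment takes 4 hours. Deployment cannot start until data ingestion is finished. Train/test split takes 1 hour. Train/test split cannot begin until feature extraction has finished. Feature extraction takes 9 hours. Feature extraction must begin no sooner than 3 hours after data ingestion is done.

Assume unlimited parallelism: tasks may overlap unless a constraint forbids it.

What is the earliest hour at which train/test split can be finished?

14

Data ingestion has no prerequisites, so it starts at hour 0 and finishes at hour 1.
Feature extraction cannot begin until data ingestion (finishes hour 1, plus 3-hour gap → hour 4). It runs from hour 4 to 4 + 9 = hour 13.
Train/test split cannot begin until feature extraction (finishes hour 13). It runs from hour 13 to 13 + 1 = hour 14.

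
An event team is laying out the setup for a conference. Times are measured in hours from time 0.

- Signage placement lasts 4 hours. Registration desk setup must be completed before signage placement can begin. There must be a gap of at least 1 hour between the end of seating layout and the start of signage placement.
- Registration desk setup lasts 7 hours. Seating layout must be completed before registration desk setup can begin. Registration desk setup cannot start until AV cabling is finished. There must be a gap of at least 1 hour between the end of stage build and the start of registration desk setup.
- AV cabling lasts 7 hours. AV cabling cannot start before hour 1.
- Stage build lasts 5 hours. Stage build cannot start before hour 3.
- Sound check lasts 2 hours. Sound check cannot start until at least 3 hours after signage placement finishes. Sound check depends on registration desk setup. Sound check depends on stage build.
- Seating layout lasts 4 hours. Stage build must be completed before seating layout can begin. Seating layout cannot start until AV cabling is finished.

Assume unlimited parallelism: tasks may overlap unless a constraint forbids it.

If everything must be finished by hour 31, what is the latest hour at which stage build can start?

Sound check has no dependents, so it just needs to finish by hour 31. Starting by 31 − 2 = hour 29 achieves that.
Signage placement has to be done before sound check (must start by hour 29, minus 3-hour gap → hour 26). That means finishing by hour 26, i.e. starting by 26 − 4 = hour 22.
Registration desk setup has several dependents: signage placement (must start by hour 22); sound check (must start by hour 29). The earliest of those limits is hour 22, so registration desk setup must start by 22 − 7 = hour 15.
For seating layout: registration desk setup (must start by hour 15); signage placement (must start by hour 22, minus 1-hour gap → hour 21). The most restrictive is hour 15; with a 4-hour duration, seating layout must start by hour 11.
Stage build must finish in time for seating layout (must start by hour 11); registration desk setup (must start by hour 15, minus 1-hour gap → hour 14); sound check (must start by hour 29). The tightest is hour 11, so stage build must start by 11 − 5 = hour 6.

6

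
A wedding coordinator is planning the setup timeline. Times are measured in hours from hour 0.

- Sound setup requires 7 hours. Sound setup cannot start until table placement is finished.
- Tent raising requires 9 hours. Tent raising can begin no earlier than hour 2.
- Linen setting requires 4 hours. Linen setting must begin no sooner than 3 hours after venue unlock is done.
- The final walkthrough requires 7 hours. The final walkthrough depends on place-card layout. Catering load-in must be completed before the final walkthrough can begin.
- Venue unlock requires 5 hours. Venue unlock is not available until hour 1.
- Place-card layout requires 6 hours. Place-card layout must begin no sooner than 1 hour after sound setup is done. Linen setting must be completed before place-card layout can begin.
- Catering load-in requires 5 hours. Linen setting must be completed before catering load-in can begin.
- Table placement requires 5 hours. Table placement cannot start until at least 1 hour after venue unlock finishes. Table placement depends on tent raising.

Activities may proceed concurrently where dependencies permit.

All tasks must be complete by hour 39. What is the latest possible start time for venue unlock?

Nothing follows the final walkthrough; the deadline of hour 39 is its only limit. It must start by 39 − 7 = hour 32.
Since the final walkthrough (must start by hour 32) depends on it, place-card layout must finish by hour 32. Backing off its 6-hour duration gives a latest start of hour 26.
Sound setup must finish before place-card layout (must start by hour 26, minus 1-hour gap → hour 25). With a 7-hour duration, sound setup must start by 25 − 7 = hour 18.
Since sound setup (must start by hour 18) depends on it, table placement must finish by hour 18. Backing off its 5-hour duration gives a latest start of hour 13.
Catering load-in must finish before the final walkthrough (must start by hour 32). With a 5-hour duration, catering load-in must start by 32 − 5 = hour 27.
For linen setting: catering load-in (must start by hour 27); place-card layout (must start by hour 26). The most restrictive is hour 26; with a 4-hour duration, linen setting must start by hour 22.
Venue unlock must finish in time for table placement (must start by hour 13, minus 1-hour gap → hour 12); linen setting (must start by hour 22, minus 3-hour gap → hour 19). The tightest is hour 12, so venue unlock must start by 12 − 5 = hour 7.

7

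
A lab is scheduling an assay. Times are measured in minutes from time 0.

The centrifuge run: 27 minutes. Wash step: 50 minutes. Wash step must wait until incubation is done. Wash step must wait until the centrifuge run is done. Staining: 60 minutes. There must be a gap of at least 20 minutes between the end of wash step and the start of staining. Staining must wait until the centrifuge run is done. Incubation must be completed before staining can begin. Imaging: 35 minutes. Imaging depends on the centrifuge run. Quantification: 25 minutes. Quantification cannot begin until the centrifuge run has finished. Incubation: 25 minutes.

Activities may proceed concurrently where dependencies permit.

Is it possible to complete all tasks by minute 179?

Yes

Nothing blocks the centrifuge run, so it runs from minute 0 to minute 27.
Quantification waits on the centrifuge run (finishes minute 27), so it starts at minute 27 and finishes at 27 + 25 = minute 52.
Imaging waits on the centrifuge run (finishes minute 27), so it starts at minute 27 and finishes at 27 + 35 = minute 62.
Incubation can start immediately at minute 0; it finishes at minute 25.
For wash step: incubation (finishes minute 25); the centrifuge run (finishes minute 27). Taking the maximum gives a start of minute 27, and it finishes at 27 + 50 = minute 77.
Staining needs all of wash step (finishes minute 77, plus 20-minute gap → minute 97); the centrifuge run (finishes minute 27); incubation (finishes minute 25). That puts its earliest start at minute 97; it finishes at 97 + 60 = minute 157.
Every task is finished by minute 157, which is no later than the deadline of 179, so the schedule is feasible.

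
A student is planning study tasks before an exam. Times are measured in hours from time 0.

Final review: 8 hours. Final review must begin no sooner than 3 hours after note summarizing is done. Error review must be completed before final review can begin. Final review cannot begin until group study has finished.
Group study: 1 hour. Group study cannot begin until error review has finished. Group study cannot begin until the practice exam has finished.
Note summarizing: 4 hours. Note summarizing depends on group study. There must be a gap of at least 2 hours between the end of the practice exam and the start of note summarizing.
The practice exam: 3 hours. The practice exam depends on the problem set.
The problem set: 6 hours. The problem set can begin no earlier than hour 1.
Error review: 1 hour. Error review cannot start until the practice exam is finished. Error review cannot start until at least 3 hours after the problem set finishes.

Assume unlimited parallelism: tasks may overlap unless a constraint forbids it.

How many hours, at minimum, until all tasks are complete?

After its own release at hour 1, the problem set can start at hour 1 and finishes at hour 7.
The practice exam waits on the problem set (finishes hour 7), so it starts at hour 7 and finishes at 7 + 3 = hour 10.
For error review: the practice exam (finishes hour 10); the problem set (finishes hour 7, plus 3-hour gap → hour 10). Taking the maximum gives a start of hour 10, and it finishes at 10 + 1 = hour 11.
Group study needs all of error review (finishes hour 11); the practice exam (finishes hour 10). That puts its earliest start at hour 11; it finishes at 11 + 1 = hour 12.
Note summarizing cannot start until group study (finishes hour 12); the practice exam (finishes hour 10, plus 2-hour gap → hour 12). The controlling bound is hour 12, so note summarizing finishes at 12 + 4 = hour 16.
Final review cannot start until note summarizing (finishes hour 16, plus 3-hour gap → hour 19); error review (finishes hour 11); group study (finishes hour 12). The controlling bound is hour 19, so final review finishes at 19 + 8 = hour 27.
All tasks are finished once the last one completes. Finish times: The problem set at 7, The practice exam at 10, Error review at 11, Group study at 12, Note summarizing at 16, Final review at 27. The latest is hour 27.

27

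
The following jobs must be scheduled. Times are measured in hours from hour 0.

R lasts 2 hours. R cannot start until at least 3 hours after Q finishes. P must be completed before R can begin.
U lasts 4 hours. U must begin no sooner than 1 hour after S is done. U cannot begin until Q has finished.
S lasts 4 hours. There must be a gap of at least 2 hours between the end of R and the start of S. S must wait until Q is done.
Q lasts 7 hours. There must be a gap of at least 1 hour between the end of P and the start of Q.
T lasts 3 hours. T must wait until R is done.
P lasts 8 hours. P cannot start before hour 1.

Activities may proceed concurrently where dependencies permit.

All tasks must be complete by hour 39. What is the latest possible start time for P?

U has no dependents, so it just needs to finish by hour 39. Starting by 39 − 4 = hour 35 achieves that.
S must finish before U (must start by hour 35, minus 1-hour gap → hour 34). With a 4-hour duration, S must start by 34 − 4 = hour 30.
T has no dependents, so it just needs to finish by hour 39. Starting by 39 − 3 = hour 36 achieves that.
R feeds S (must start by hour 30, minus 2-hour gap → hour 28); T (must start by hour 36). Taking the minimum, R must finish by hour 28 and start by 28 − 2 = hour 26.
Q feeds R (must start by hour 26, minus 3-hour gap → hour 23); S (must start by hour 30); U (must start by hour 35). Taking the minimum, Q must finish by hour 23 and start by 23 − 7 = hour 16.
For P: Q (must start by hour 16, minus 1-hour gap → hour 15); R (must start by hour 26). The most restrictive is hour 15; with an 8-hour duration, P must start by hour 7.

7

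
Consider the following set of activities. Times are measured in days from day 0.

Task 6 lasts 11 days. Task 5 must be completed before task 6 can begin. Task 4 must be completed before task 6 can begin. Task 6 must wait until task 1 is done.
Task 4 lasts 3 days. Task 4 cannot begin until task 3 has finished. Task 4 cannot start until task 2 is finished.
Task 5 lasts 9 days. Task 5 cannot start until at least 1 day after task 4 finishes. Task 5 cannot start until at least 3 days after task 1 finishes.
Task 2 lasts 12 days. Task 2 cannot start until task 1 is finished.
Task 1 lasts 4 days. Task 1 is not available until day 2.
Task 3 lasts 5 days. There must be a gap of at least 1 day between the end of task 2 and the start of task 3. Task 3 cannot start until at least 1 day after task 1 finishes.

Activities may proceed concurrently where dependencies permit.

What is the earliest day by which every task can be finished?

48

After its own release at day 2, task 1 can start at day 2 and finishes at day 6.
Task 2 cannot begin until task 1 (finishes day 6). It runs from day 6 to 6 + 12 = day 18.
Task 3 cannot start until task 2 (finishes day 18, plus 1-day gap → day 19); task 1 (finishes day 6, plus 1-day gap → day 7). The controlling bound is day 19, so task 3 finishes at 19 + 5 = day 24.
For task 4: task 3 (finishes day 24); task 2 (finishes day 18). Taking the maximum gives a start of day 24, and it finishes at 24 + 3 = day 27.
Task 5 needs all of task 4 (finishes day 27, plus 1-day gap → day 28); task 1 (finishes day 6, plus 3-day gap → day 9). That puts its earliest start at day 28; it finishes at 28 + 9 = day 37.
Task 6 has to wait for task 5 (finishes day 37); task 4 (finishes day 27); task 1 (finishes day 6). The latest of these is day 37, so task 6 runs day 37 to 37 + 11 = day 48.
All tasks are finished once the last one completes. Finish times: Task 1 at 6, Task 2 at 18, Task 3 at 24, Task 4 at 27, Task 5 at 37, Task 6 at 48. The latest is day 48.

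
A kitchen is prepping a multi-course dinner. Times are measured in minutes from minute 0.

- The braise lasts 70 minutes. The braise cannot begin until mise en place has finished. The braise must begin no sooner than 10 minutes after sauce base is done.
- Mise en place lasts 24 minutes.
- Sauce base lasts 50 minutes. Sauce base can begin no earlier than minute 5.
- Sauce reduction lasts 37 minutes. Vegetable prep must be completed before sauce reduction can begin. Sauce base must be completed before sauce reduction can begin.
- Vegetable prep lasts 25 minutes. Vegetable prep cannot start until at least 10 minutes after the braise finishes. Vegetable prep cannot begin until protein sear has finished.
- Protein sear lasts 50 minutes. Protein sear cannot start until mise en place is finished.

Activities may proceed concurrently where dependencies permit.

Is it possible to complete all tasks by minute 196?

No

Sauce base cannot begin until its own release at minute 5. It runs from minute 5 to 5 + 50 = minute 55.
Mise en place can start immediately at minute 0; it finishes at minute 24.
After mise en place (finishes minute 24), protein sear can start at minute 24 and finishes at minute 74.
The braise cannot start until mise en place (finishes minute 24); sauce base (finishes minute 55, plus 10-minute gap → minute 65). The controlling bound is minute 65, so the braise finishes at 65 + 70 = minute 135.
Vegetable prep needs all of the braise (finishes minute 135, plus 10-minute gap → minute 145); protein sear (finishes minute 74). That puts its earliest start at minute 145; it finishes at 145 + 25 = minute 170.
Sauce reduction has to wait for vegetable prep (finishes minute 170); sauce base (finishes minute 55). The latest of these is minute 170, so sauce reduction runs minute 170 to 170 + 37 = minute 207.
The earliest everything can be done is minute 207, which is after the deadline of 196, so it is not possible.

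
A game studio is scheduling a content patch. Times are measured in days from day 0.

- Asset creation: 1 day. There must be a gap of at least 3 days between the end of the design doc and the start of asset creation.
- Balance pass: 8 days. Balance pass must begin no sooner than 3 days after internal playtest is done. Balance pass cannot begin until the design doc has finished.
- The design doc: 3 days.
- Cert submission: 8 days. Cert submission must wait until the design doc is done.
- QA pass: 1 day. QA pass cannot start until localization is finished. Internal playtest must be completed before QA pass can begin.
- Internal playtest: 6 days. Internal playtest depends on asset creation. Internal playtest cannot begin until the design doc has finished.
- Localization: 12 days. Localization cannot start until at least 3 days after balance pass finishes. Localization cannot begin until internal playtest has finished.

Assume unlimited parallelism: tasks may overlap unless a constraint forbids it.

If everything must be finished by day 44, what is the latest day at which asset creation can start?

Nothing follows QA pass; the deadline of day 44 is its only limit. It must start by 44 − 1 = day 43.
Localization feeds into QA pass (must start by day 43); so localization must finish by day 43 and therefore start by day 31.
Balance pass feeds into localization (must start by day 31, minus 3-day gap → day 28); so balance pass must finish by day 28 and therefore start by day 20.
Internal playtest has several dependents: balance pass (must start by day 20, minus 3-day gap → day 17); localization (must start by day 31); QA pass (must start by day 43). The earliest of those limits is day 17, so internal playtest must start by 17 − 6 = day 11.
Asset creation feeds into internal playtest (must start by day 11); so asset creation must finish by day 11 and therefore start by day 10.

10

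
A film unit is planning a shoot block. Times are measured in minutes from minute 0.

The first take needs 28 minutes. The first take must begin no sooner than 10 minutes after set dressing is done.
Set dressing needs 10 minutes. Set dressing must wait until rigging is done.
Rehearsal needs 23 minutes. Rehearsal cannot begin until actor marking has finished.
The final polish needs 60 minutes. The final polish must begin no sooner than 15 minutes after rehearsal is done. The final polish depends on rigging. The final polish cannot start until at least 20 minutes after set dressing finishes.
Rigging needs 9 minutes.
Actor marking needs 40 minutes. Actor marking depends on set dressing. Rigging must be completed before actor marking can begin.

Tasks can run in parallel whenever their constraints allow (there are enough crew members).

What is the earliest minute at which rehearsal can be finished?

Nothing blocks rigging, so it runs from minute 0 to minute 9.
Set dressing cannot begin until rigging (finishes minute 9). It runs from minute 9 to 9 + 10 = minute 19.
Actor marking cannot start until set dressing (finishes minute 19); rigging (finishes minute 9). The controlling bound is minute 19, so actor marking finishes at 19 + 40 = minute 59.
After actor marking (finishes minute 59), rehearsal can start at minute 59 and finishes at minute 82.

82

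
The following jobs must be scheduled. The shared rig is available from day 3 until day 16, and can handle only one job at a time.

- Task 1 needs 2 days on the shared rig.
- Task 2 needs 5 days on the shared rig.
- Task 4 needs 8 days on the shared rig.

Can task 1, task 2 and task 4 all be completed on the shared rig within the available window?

The shared rig window is 16 − 3 = 13 days.
Running back to back, the jobs need 2 + 5 + 8 = 15 days on the shared rig.
Since 15 > 13, they cannot all fit.

No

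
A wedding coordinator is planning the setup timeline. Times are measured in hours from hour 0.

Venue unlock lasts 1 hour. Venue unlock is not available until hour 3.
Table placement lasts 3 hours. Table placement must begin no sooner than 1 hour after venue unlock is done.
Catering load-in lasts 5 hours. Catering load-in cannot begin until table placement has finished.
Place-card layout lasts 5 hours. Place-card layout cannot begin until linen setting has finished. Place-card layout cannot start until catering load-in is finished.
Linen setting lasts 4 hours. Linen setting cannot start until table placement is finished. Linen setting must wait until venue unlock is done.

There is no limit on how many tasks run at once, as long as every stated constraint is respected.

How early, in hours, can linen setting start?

8

After its own release at hour 3, venue unlock can start at hour 3 and finishes at hour 4.
Table placement waits on venue unlock (finishes hour 4, plus 1-hour gap → hour 5), so it starts at hour 5 and finishes at 5 + 3 = hour 8.
Linen setting waits on table placement (finishes hour 8); venue unlock (finishes hour 4). The latest of these is hour 8, which is the earliest linen setting can start.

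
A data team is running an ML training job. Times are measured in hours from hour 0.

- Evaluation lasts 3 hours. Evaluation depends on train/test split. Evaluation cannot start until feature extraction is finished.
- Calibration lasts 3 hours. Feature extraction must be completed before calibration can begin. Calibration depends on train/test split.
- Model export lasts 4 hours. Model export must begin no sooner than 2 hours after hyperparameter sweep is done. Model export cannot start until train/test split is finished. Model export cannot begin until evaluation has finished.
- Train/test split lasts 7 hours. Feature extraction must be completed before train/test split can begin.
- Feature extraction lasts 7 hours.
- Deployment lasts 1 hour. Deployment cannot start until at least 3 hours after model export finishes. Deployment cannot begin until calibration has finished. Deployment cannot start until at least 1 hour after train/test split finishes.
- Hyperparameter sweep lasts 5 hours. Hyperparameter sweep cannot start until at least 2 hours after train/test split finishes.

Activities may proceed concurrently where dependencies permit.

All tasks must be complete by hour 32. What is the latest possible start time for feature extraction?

To finish by hour 32, deployment (duration 1) must start no later than hour 31.
Model export has to be done before deployment (must start by hour 31, minus 3-hour gap → hour 28). That means finishing by hour 28, i.e. starting by 28 − 4 = hour 24.
Hyperparameter sweep must finish before model export (must start by hour 24, minus 2-hour gap → hour 22). With a 5-hour duration, hyperparameter sweep must start by 22 − 5 = hour 17.
Evaluation must finish before model export (must start by hour 24). With a 3-hour duration, evaluation must start by 24 − 3 = hour 21.
Calibration has to be done before deployment (must start by hour 31). That means finishing by hour 31, i.e. starting by 31 − 3 = hour 28.
Train/test split has several dependents: hyperparameter sweep (must start by hour 17, minus 2-hour gap → hour 15); evaluation (must start by hour 21); calibration (must start by hour 28); model export (must start by hour 24); deployment (must start by hour 31, minus 1-hour gap → hour 30). The earliest of those limits is hour 15, so train/test split must start by 15 − 7 = hour 8.
For feature extraction: train/test split (must start by hour 8); evaluation (must start by hour 21); calibration (must start by hour 28). The most restrictive is hour 8; with a 7-hour duration, feature extraction must start by hour 1.

1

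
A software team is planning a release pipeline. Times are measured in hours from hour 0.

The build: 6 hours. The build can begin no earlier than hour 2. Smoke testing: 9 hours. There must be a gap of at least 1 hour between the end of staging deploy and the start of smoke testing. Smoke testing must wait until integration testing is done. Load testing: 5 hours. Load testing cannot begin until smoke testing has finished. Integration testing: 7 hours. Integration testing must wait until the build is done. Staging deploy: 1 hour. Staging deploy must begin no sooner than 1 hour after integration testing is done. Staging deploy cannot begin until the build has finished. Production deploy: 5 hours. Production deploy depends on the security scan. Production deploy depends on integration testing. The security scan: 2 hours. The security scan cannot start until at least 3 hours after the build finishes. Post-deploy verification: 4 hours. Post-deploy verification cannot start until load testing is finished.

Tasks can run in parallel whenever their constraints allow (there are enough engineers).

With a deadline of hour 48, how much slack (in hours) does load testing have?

The build cannot begin until its own release at hour 2. It runs from hour 2 to 2 + 6 = hour 8.
Integration testing waits on the build (finishes hour 8), so it starts at hour 8 and finishes at 8 + 7 = hour 15.
Staging deploy needs all of integration testing (finishes hour 15, plus 1-hour gap → hour 16); the build (finishes hour 8). That puts its earliest start at hour 16; it finishes at 16 + 1 = hour 17.
Smoke testing needs all of staging deploy (finishes hour 17, plus 1-hour gap → hour 18); integration testing (finishes hour 15). That puts its earliest start at hour 18; it finishes at 18 + 9 = hour 27.
Load testing cannot begin until smoke testing (finishes hour 27). It runs from hour 27 to 27 + 5 = hour 32.

Working backward from the deadline:
Post-deploy verification must finish by hour 48; it takes 4 hours, so it must start by 48 − 4 = hour 44.
Load testing has to be done before post-deploy verification (must start by hour 44). That means finishing by hour 44, i.e. starting by 44 − 5 = hour 39.
So load testing can start as early as hour 27 and as late as hour 39, giving 39 − 27 = 12 hours of slack.

12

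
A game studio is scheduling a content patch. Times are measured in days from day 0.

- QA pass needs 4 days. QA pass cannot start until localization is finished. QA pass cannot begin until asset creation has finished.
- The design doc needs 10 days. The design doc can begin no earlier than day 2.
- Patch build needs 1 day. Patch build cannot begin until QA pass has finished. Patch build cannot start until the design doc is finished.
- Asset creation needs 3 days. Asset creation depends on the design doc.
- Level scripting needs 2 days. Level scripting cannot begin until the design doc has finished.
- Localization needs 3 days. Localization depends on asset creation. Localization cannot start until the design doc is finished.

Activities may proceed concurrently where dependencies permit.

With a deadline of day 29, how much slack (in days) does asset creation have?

6

The design doc cannot begin until its own release at day 2. It runs from day 2 to 2 + 10 = day 12.
Asset creation waits on the design doc (finishes day 12), so it starts at day 12 and finishes at 12 + 3 = day 15.

Working backward from the deadline:
To finish by day 29, patch build (duration 1) must start no later than day 28.
QA pass must finish before patch build (must start by day 28). With a 4-day duration, QA pass must start by 28 − 4 = day 24.
Localization must finish before QA pass (must start by day 24). With a 3-day duration, localization must start by 24 − 3 = day 21.
Asset creation must finish in time for localization (must start by day 21); QA pass (must start by day 24). The tightest is day 21, so asset creation must start by 21 − 3 = day 18.
So asset creation can start as early as day 12 and as late as day 18, giving 18 − 12 = 6 days of slack.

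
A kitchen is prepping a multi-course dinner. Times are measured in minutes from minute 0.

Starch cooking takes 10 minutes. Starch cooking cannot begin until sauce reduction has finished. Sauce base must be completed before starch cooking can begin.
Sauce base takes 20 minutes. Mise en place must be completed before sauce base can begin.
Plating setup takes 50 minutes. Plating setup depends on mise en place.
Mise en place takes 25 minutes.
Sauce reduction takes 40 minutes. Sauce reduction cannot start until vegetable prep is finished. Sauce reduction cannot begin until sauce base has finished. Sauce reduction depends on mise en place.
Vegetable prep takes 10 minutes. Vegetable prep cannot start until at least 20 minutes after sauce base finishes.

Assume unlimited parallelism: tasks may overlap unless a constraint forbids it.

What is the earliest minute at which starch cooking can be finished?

125

Mise en place has no prerequisites, so it starts at minute 0 and finishes at minute 25.
Sauce base waits on mise en place (finishes minute 25), so it starts at minute 25 and finishes at 25 + 20 = minute 45.
Vegetable prep waits on sauce base (finishes minute 45, plus 20-minute gap → minute 65), so it starts at minute 65 and finishes at 65 + 10 = minute 75.
Sauce reduction needs all of vegetable prep (finishes minute 75); sauce base (finishes minute 45); mise en place (finishes minute 25). That puts its earliest start at minute 75; it finishes at 75 + 40 = minute 115.
Starch cooking has to wait for sauce reduction (finishes minute 115); sauce base (finishes minute 45). The latest of these is minute 115, so starch cooking runs minute 115 to 115 + 10 = minute 125.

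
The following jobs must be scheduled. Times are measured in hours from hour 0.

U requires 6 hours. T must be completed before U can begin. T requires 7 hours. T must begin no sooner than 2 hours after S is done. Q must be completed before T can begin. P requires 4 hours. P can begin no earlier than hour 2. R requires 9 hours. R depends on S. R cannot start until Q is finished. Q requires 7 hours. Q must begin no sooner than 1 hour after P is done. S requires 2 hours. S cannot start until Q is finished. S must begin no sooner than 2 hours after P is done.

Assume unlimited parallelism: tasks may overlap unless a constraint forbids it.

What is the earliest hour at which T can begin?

18

P cannot begin until its own release at hour 2. It runs from hour 2 to 2 + 4 = hour 6.
After P (finishes hour 6, plus 1-hour gap → hour 7), Q can start at hour 7 and finishes at hour 14.
For S: Q (finishes hour 14); P (finishes hour 6, plus 2-hour gap → hour 8). Taking the maximum gives a start of hour 14, and it finishes at 14 + 2 = hour 16.
T waits on S (finishes hour 16, plus 2-hour gap → hour 18); Q (finishes hour 14). The latest of these is hour 18, which is the earliest T can start.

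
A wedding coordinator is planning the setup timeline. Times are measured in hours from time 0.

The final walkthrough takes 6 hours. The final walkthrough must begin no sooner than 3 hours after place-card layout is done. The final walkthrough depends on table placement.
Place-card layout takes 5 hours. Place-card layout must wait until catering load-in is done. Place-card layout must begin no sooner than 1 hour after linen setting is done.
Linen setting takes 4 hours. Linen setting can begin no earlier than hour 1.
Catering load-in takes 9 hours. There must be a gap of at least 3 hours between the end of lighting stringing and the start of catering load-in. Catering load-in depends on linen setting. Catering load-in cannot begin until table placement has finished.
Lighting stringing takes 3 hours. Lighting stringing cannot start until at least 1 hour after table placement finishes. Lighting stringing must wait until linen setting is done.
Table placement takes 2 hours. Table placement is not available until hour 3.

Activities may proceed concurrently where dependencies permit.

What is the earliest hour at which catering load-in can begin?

Linen setting cannot begin until its own release at hour 1. It runs from hour 1 to 1 + 4 = hour 5.
After its own release at hour 3, table placement can start at hour 3 and finishes at hour 5.
Lighting stringing needs all of table placement (finishes hour 5, plus 1-hour gap → hour 6); linen setting (finishes hour 5). That puts its earliest start at hour 6; it finishes at 6 + 3 = hour 9.
Catering load-in waits on lighting stringing (finishes hour 9, plus 3-hour gap → hour 12); linen setting (finishes hour 5); table placement (finishes hour 5). The latest of these is hour 12, which is the earliest catering load-in can start.

12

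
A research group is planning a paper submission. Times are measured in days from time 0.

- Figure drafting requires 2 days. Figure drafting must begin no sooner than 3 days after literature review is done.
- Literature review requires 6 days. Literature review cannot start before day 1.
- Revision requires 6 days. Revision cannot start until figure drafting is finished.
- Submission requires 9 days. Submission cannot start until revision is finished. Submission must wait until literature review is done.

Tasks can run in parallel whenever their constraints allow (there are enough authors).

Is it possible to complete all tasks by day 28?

Literature review cannot begin until its own release at day 1. It runs from day 1 to 1 + 6 = day 7.
Figure drafting cannot begin until literature review (finishes day 7, plus 3-day gap → day 10). It runs from day 10 to 10 + 2 = day 12.
After figure drafting (finishes day 12), revision can start at day 12 and finishes at day 18.
Submission cannot start until revision (finishes day 18); literature review (finishes day 7). The controlling bound is day 18, so submission finishes at 18 + 9 = day 27.
Every task is finished by day 27, which is no later than the deadline of 28, so the schedule is feasible.

Yes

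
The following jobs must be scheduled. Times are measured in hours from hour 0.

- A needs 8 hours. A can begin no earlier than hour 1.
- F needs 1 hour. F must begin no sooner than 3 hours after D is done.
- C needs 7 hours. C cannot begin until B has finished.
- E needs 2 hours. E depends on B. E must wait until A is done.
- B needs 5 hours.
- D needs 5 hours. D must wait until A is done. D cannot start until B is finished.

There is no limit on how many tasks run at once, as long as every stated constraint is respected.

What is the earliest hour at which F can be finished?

Nothing blocks B, so it runs from hour 0 to hour 5.
A waits on its own release at hour 1, so it starts at hour 1 and finishes at 1 + 8 = hour 9.
D needs all of A (finishes hour 9); B (finishes hour 5). That puts its earliest start at hour 9; it finishes at 9 + 5 = hour 14.
F cannot begin until D (finishes hour 14, plus 3-hour gap → hour 17). It runs from hour 17 to 17 + 1 = hour 18.

18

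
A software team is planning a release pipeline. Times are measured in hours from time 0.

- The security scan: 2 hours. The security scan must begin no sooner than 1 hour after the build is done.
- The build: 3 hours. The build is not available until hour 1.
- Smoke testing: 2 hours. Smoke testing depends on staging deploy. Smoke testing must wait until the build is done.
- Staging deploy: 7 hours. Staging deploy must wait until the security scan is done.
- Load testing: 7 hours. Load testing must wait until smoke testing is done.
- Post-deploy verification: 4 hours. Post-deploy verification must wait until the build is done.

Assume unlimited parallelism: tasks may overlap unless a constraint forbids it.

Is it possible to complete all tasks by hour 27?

The build cannot begin until its own release at hour 1. It runs from hour 1 to 1 + 3 = hour 4.
After the build (finishes hour 4), post-deploy verification can start at hour 4 and finishes at hour 8.
The security scan waits on the build (finishes hour 4, plus 1-hour gap → hour 5), so it starts at hour 5 and finishes at 5 + 2 = hour 7.
Staging deploy waits on the security scan (finishes hour 7), so it starts at hour 7 and finishes at 7 + 7 = hour 14.
For smoke testing: staging deploy (finishes hour 14); the build (finishes hour 4). Taking the maximum gives a start of hour 14, and it finishes at 14 + 2 = hour 16.
Load testing cannot begin until smoke testing (finishes hour 16). It runs from hour 16 to 16 + 7 = hour 23.
Every task is finished by hour 23, which is no later than the deadline of 27, so the schedule is feasible.

Yes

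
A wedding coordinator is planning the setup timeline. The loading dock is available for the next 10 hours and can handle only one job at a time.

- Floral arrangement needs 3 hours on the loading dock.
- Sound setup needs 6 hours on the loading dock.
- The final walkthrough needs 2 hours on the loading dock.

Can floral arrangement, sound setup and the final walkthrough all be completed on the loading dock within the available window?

No

Running back to back, the jobs need 3 + 6 + 2 = 11 hours on the loading dock.
Since 11 > 10, they cannot all fit.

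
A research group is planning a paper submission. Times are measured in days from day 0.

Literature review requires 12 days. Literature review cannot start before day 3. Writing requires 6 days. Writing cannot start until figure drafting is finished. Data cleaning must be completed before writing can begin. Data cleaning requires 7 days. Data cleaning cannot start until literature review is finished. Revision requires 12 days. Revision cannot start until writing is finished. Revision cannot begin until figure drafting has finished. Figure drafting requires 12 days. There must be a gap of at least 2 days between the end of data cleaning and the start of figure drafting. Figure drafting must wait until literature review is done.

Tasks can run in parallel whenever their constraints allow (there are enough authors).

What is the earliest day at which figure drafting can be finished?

After its own release at day 3, literature review can start at day 3 and finishes at day 15.
Data cleaning cannot begin until literature review (finishes day 15). It runs from day 15 to 15 + 7 = day 22.
Figure drafting has to wait for data cleaning (finishes day 22, plus 2-day gap → day 24); literature review (finishes day 15). The latest of these is day 24, so figure drafting runs day 24 to 24 + 12 = day 36.

36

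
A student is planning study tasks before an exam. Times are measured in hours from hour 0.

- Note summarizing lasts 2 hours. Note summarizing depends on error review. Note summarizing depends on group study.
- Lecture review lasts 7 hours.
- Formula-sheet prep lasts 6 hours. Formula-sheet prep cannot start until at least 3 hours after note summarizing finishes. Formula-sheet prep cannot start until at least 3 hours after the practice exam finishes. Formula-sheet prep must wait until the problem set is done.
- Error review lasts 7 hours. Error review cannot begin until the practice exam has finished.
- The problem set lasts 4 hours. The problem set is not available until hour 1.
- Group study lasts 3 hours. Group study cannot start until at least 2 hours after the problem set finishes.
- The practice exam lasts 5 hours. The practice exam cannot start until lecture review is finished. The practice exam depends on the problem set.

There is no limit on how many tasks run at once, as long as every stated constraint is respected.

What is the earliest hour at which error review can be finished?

19

The problem set waits on its own release at hour 1, so it starts at hour 1 and finishes at 1 + 4 = hour 5.
Lecture review has no prerequisites, so it starts at hour 0 and finishes at hour 7.
The practice exam needs all of lecture review (finishes hour 7); the problem set (finishes hour 5). That puts its earliest start at hour 7; it finishes at 7 + 5 = hour 12.
Error review cannot begin until the practice exam (finishes hour 12). It runs from hour 12 to 12 + 7 = hour 19.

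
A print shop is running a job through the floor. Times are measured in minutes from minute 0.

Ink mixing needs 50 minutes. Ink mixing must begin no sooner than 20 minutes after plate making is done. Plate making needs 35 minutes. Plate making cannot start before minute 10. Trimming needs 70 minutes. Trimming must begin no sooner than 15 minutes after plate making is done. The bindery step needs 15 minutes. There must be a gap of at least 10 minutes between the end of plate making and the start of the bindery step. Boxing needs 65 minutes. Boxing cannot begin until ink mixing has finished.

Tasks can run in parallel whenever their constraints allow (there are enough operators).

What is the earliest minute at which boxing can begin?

After its own release at minute 10, plate making can start at minute 10 and finishes at minute 45.
Ink mixing cannot begin until plate making (finishes minute 45, plus 20-minute gap → minute 65). It runs from minute 65 to 65 + 50 = minute 115.
Boxing waits on ink mixing (finishes minute 115), so the earliest it can start is minute 115.

115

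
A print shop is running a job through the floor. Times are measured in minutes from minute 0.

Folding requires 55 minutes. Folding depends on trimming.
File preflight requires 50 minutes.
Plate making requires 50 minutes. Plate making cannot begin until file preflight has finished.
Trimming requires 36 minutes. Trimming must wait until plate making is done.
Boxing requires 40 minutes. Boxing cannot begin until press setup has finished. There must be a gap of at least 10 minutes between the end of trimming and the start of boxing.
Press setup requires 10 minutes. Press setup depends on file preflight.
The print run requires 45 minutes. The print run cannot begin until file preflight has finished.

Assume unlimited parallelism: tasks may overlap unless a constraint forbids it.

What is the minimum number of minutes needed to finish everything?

File preflight has no prerequisites, so it starts at minute 0 and finishes at minute 50.
After file preflight (finishes minute 50), the print run can start at minute 50 and finishes at minute 95.
Press setup cannot begin until file preflight (finishes minute 50). It runs from minute 50 to 50 + 10 = minute 60.
Plate making cannot begin until file preflight (finishes minute 50). It runs from minute 50 to 50 + 50 = minute 100.
After plate making (finishes minute 100), trimming can start at minute 100 and finishes at minute 136.
Boxing cannot start until press setup (finishes minute 60); trimming (finishes minute 136, plus 10-minute gap → minute 146). The controlling bound is minute 146, so boxing finishes at 146 + 40 = minute 186.
Folding waits on trimming (finishes minute 136), so it starts at minute 136 and finishes at 136 + 55 = minute 191.
All tasks are finished once the last one completes. Finish times: File preflight at 50, Plate making at 100, Press setup at 60, The print run at 95, Trimming at 136, Folding at 191, Boxing at 186. The latest is minute 191.

191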